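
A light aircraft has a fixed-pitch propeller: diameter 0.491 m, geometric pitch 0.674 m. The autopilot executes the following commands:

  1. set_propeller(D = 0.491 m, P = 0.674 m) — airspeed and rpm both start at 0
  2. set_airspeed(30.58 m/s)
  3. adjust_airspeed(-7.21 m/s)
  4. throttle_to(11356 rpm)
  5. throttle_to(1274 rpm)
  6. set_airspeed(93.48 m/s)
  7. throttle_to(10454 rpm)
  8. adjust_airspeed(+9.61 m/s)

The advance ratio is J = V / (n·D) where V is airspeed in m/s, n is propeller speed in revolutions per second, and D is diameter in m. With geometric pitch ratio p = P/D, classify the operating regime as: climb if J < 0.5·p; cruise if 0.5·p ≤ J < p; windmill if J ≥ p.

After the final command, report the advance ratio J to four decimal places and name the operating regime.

J = 1.2050, regime = cruise

set_propeller: D = 0.491 m, P = 0.674 m (p = P/D = 1.372709); state ← (V=0, rpm=0)
set_airspeed(30.58): V ← 30.58 m/s
adjust_airspeed(-7.21): V ← 30.58 -7.21 = 23.37 m/s
throttle_to(11356): rpm ← 11356
throttle_to(1274): rpm ← 1274
set_airspeed(93.48): V ← 93.48 m/s
throttle_to(10454): rpm ← 10454
adjust_airspeed(+9.61): V ← 93.48 +9.61 = 103.09 m/s
final state: V = 103.09 m/s, rpm = 10454 → n = rpm/60 = 174.233333 rev/s
J = V / (n·D) = 103.09 / (174.233333 × 0.491) = 1.205046
regime bands: climb J<0.6864 | cruise [0.6864, 1.3727) | windmill J≥1.3727
J = 1.2050 → cruise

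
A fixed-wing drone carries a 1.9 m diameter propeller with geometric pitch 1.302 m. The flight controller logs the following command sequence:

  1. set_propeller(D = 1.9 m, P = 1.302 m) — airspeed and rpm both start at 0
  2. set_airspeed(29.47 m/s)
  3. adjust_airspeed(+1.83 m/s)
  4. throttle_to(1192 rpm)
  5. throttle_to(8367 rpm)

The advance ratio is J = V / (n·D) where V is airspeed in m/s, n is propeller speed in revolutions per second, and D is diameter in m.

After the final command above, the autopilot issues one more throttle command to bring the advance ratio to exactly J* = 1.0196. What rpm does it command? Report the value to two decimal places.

rpm = 969.42

set_propeller: D = 1.9 m, P = 1.302 m (p = P/D = 0.685263); state ← (V=0, rpm=0)
set_airspeed(29.47): V ← 29.47 m/s
adjust_airspeed(+1.83): V ← 29.47 +1.83 = 31.3 m/s
throttle_to(1192): rpm ← 1192
throttle_to(8367): rpm ← 8367
final state: V = 31.3 m/s, rpm = 8367 → n = rpm/60 = 139.450000 rev/s
target J* = 1.0196; solve J* = V/(n·D) for n: n = V/(J*·D) = 31.3/(1.0196 × 1.9) = 16.157007 rev/s
rpm = 60·n = 969.420413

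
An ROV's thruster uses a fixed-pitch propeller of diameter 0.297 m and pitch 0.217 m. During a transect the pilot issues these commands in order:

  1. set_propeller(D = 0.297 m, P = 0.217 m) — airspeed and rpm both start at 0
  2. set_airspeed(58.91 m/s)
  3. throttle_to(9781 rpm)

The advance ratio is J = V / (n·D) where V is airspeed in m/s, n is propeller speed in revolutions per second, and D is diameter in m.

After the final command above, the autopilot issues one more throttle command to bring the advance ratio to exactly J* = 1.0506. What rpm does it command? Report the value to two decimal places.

set_propeller: D = 0.297 m, P = 0.217 m (p = P/D = 0.730640); state ← (V=0, rpm=0)
set_airspeed(58.91): V ← 58.91 m/s
throttle_to(9781): rpm ← 9781
final state: V = 58.91 m/s, rpm = 9781 → n = rpm/60 = 163.016667 rev/s
target J* = 1.0506; solve J* = V/(n·D) for n: n = V/(J*·D) = 58.91/(1.0506 × 0.297) = 188.797038 rev/s
rpm = 60·n = 11327.822293

rpm = 11327.82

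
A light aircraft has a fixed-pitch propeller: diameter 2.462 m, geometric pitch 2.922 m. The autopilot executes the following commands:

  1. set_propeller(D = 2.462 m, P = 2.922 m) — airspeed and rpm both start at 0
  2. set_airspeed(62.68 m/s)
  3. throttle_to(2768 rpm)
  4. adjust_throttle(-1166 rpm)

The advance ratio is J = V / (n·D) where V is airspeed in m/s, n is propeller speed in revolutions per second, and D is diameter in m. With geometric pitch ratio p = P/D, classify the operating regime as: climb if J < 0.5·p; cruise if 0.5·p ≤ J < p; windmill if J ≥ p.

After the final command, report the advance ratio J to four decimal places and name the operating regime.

J = 0.9535, regime = cruise

set_propeller: D = 2.462 m, P = 2.922 m (p = P/D = 1.186840); state ← (V=0, rpm=0)
set_airspeed(62.68): V ← 62.68 m/s
throttle_to(2768): rpm ← 2768
adjust_throttle(-1166): rpm ← 2768 -1166 = 1602
final state: V = 62.68 m/s, rpm = 1602 → n = rpm/60 = 26.700000 rev/s
J = V / (n·D) = 62.68 / (26.700000 × 2.462) = 0.953520
regime bands: climb J<0.5934 | cruise [0.5934, 1.1868) | windmill J≥1.1868
J = 0.9535 → cruise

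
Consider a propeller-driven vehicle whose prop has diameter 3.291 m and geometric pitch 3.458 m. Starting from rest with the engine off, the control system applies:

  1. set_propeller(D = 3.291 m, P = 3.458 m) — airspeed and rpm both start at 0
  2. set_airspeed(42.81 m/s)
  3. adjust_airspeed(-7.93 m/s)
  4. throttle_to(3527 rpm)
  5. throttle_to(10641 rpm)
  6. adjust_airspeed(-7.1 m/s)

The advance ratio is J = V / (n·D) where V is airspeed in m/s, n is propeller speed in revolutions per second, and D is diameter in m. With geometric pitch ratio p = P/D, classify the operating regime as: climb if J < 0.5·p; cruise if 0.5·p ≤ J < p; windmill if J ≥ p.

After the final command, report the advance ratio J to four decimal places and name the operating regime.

J = 0.0476, regime = climb

set_propeller: D = 3.291 m, P = 3.458 m (p = P/D = 1.050744); state ← (V=0, rpm=0)
set_airspeed(42.81): V ← 42.81 m/s
adjust_airspeed(-7.93): V ← 42.81 -7.93 = 34.88 m/s
throttle_to(3527): rpm ← 3527
throttle_to(10641): rpm ← 10641
adjust_airspeed(-7.1): V ← 34.88 -7.1 = 27.78 m/s
final state: V = 27.78 m/s, rpm = 10641 → n = rpm/60 = 177.350000 rev/s
J = V / (n·D) = 27.78 / (177.350000 × 3.291) = 0.047596
regime bands: climb J<0.5254 | cruise [0.5254, 1.0507) | windmill J≥1.0507
J = 0.0476 → climb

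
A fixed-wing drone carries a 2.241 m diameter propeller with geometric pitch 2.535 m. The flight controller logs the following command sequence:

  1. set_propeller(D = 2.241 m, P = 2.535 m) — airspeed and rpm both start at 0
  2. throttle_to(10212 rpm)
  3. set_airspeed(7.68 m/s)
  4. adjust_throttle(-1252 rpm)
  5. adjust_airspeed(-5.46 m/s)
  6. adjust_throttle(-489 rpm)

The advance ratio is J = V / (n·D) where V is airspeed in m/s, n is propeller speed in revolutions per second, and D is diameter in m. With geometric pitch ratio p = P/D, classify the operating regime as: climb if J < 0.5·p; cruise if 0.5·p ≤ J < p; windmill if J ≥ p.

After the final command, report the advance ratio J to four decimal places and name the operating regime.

J = 0.0070, regime = climb

set_propeller: D = 2.241 m, P = 2.535 m (p = P/D = 1.131191); state ← (V=0, rpm=0)
throttle_to(10212): rpm ← 10212
set_airspeed(7.68): V ← 7.68 m/s
adjust_throttle(-1252): rpm ← 10212 -1252 = 8960
adjust_airspeed(-5.46): V ← 7.68 -5.46 = 2.22 m/s
adjust_throttle(-489): rpm ← 8960 -489 = 8471
final state: V = 2.22 m/s, rpm = 8471 → n = rpm/60 = 141.183333 rev/s
J = V / (n·D) = 2.22 / (141.183333 × 2.241) = 0.007017
regime bands: climb J<0.5656 | cruise [0.5656, 1.1312) | windmill J≥1.1312
J = 0.0070 → climb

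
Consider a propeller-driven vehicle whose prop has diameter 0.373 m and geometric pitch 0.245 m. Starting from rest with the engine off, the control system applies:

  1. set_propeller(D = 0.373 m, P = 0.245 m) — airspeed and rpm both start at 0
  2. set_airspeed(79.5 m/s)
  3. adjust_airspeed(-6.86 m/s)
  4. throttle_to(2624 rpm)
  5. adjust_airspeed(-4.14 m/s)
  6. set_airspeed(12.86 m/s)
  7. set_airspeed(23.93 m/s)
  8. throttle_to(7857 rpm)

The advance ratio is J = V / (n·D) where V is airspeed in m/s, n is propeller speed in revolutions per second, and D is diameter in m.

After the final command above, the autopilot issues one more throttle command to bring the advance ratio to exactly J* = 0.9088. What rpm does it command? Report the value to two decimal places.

rpm = 4235.62

set_propeller: D = 0.373 m, P = 0.245 m (p = P/D = 0.656836); state ← (V=0, rpm=0)
set_airspeed(79.5): V ← 79.5 m/s
adjust_airspeed(-6.86): V ← 79.5 -6.86 = 72.64 m/s
throttle_to(2624): rpm ← 2624
adjust_airspeed(-4.14): V ← 72.64 -4.14 = 68.5 m/s
set_airspeed(12.86): V ← 12.86 m/s
set_airspeed(23.93): V ← 23.93 m/s
throttle_to(7857): rpm ← 7857
final state: V = 23.93 m/s, rpm = 7857 → n = rpm/60 = 130.950000 rev/s
target J* = 0.9088; solve J* = V/(n·D) for n: n = V/(J*·D) = 23.93/(0.9088 × 0.373) = 70.593636 rev/s
rpm = 60·n = 4235.618132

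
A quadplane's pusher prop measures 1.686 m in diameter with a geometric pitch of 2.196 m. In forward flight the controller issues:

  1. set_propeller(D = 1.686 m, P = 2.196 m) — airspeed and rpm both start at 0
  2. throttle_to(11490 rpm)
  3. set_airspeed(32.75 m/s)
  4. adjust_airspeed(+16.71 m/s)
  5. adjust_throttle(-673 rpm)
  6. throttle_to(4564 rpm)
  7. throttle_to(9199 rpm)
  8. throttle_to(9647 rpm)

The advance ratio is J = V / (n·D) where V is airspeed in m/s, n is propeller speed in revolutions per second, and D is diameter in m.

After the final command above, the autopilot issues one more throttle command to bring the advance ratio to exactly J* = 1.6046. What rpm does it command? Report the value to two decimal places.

set_propeller: D = 1.686 m, P = 2.196 m (p = P/D = 1.302491); state ← (V=0, rpm=0)
throttle_to(11490): rpm ← 11490
set_airspeed(32.75): V ← 32.75 m/s
adjust_airspeed(+16.71): V ← 32.75 +16.71 = 49.46 m/s
adjust_throttle(-673): rpm ← 11490 -673 = 10817
throttle_to(4564): rpm ← 4564
throttle_to(9199): rpm ← 9199
throttle_to(9647): rpm ← 9647
final state: V = 49.46 m/s, rpm = 9647 → n = rpm/60 = 160.783333 rev/s
target J* = 1.6046; solve J* = V/(n·D) for n: n = V/(J*·D) = 49.46/(1.6046 × 1.686) = 18.282255 rev/s
rpm = 60·n = 1096.935279

rpm = 1096.94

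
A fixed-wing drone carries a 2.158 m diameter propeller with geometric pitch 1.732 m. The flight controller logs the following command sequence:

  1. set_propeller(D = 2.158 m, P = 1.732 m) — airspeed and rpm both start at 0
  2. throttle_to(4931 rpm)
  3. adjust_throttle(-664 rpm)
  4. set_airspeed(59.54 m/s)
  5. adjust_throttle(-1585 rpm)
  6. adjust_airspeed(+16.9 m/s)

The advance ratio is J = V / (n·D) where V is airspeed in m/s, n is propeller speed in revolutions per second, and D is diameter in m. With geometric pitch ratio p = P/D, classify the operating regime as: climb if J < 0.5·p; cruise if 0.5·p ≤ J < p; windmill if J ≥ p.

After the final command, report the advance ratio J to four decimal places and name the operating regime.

J = 0.7924, regime = cruise

set_propeller: D = 2.158 m, P = 1.732 m (p = P/D = 0.802595); state ← (V=0, rpm=0)
throttle_to(4931): rpm ← 4931
adjust_throttle(-664): rpm ← 4931 -664 = 4267
set_airspeed(59.54): V ← 59.54 m/s
adjust_throttle(-1585): rpm ← 4267 -1585 = 2682
adjust_airspeed(+16.9): V ← 59.54 +16.9 = 76.44 m/s
final state: V = 76.44 m/s, rpm = 2682 → n = rpm/60 = 44.700000 rev/s
J = V / (n·D) = 76.44 / (44.700000 × 2.158) = 0.792431
regime bands: climb J<0.4013 | cruise [0.4013, 0.8026) | windmill J≥0.8026
J = 0.7924 → cruise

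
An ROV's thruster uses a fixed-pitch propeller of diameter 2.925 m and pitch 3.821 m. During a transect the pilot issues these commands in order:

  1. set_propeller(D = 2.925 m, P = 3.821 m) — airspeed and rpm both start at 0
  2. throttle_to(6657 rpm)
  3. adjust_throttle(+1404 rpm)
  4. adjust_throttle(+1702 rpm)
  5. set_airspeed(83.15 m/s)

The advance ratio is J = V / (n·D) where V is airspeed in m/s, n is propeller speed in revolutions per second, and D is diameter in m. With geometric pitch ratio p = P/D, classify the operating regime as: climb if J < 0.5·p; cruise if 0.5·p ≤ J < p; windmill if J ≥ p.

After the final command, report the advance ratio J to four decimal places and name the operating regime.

J = 0.1747, regime = climb

set_propeller: D = 2.925 m, P = 3.821 m (p = P/D = 1.306325); state ← (V=0, rpm=0)
throttle_to(6657): rpm ← 6657
adjust_throttle(+1404): rpm ← 6657 +1404 = 8061
adjust_throttle(+1702): rpm ← 8061 +1702 = 9763
set_airspeed(83.15): V ← 83.15 m/s
final state: V = 83.15 m/s, rpm = 9763 → n = rpm/60 = 162.716667 rev/s
J = V / (n·D) = 83.15 / (162.716667 × 2.925) = 0.174705
regime bands: climb J<0.6532 | cruise [0.6532, 1.3063) | windmill J≥1.3063
J = 0.1747 → climb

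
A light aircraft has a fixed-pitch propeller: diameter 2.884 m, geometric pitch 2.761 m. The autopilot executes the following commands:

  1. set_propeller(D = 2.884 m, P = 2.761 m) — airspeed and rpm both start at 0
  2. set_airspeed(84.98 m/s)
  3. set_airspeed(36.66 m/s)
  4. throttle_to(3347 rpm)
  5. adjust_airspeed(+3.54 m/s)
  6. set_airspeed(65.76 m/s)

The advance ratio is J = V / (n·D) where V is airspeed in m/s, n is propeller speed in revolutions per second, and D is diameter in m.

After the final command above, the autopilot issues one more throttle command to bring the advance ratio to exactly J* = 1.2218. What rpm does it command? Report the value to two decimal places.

rpm = 1119.74

set_propeller: D = 2.884 m, P = 2.761 m (p = P/D = 0.957351); state ← (V=0, rpm=0)
set_airspeed(84.98): V ← 84.98 m/s
set_airspeed(36.66): V ← 36.66 m/s
throttle_to(3347): rpm ← 3347
adjust_airspeed(+3.54): V ← 36.66 +3.54 = 40.2 m/s
set_airspeed(65.76): V ← 65.76 m/s
final state: V = 65.76 m/s, rpm = 3347 → n = rpm/60 = 55.783333 rev/s
target J* = 1.2218; solve J* = V/(n·D) for n: n = V/(J*·D) = 65.76/(1.2218 × 2.884) = 18.662354 rev/s
rpm = 60·n = 1119.741252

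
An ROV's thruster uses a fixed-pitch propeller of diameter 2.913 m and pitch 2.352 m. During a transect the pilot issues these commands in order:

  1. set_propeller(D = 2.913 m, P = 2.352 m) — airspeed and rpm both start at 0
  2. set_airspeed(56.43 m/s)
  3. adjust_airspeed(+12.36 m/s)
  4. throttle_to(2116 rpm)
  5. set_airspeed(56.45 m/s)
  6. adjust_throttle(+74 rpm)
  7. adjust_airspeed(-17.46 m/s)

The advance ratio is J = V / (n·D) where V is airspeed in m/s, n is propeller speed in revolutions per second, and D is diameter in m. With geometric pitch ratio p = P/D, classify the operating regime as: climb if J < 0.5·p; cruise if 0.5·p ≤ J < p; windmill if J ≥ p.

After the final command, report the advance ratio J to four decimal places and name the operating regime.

set_propeller: D = 2.913 m, P = 2.352 m (p = P/D = 0.807415); state ← (V=0, rpm=0)
set_airspeed(56.43): V ← 56.43 m/s
adjust_airspeed(+12.36): V ← 56.43 +12.36 = 68.79 m/s
throttle_to(2116): rpm ← 2116
set_airspeed(56.45): V ← 56.45 m/s
adjust_throttle(+74): rpm ← 2116 +74 = 2190
adjust_airspeed(-17.46): V ← 56.45 -17.46 = 38.99 m/s
final state: V = 38.99 m/s, rpm = 2190 → n = rpm/60 = 36.500000 rev/s
J = V / (n·D) = 38.99 / (36.500000 × 2.913) = 0.366708
regime bands: climb J<0.4037 | cruise [0.4037, 0.8074) | windmill J≥0.8074
J = 0.3667 → climb

J = 0.3667, regime = climb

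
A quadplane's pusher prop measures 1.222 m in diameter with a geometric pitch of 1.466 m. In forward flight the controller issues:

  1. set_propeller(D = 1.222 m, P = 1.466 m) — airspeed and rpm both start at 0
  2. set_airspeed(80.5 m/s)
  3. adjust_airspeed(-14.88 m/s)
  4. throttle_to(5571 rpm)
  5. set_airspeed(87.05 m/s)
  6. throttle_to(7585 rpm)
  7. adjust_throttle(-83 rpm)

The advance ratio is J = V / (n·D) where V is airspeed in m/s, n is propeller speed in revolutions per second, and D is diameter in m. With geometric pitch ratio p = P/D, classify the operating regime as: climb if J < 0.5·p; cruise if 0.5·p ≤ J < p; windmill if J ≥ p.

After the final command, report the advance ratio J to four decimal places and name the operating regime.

set_propeller: D = 1.222 m, P = 1.466 m (p = P/D = 1.199673); state ← (V=0, rpm=0)
set_airspeed(80.5): V ← 80.5 m/s
adjust_airspeed(-14.88): V ← 80.5 -14.88 = 65.62 m/s
throttle_to(5571): rpm ← 5571
set_airspeed(87.05): V ← 87.05 m/s
throttle_to(7585): rpm ← 7585
adjust_throttle(-83): rpm ← 7585 -83 = 7502
final state: V = 87.05 m/s, rpm = 7502 → n = rpm/60 = 125.033333 rev/s
J = V / (n·D) = 87.05 / (125.033333 × 1.222) = 0.569734
regime bands: climb J<0.5998 | cruise [0.5998, 1.1997) | windmill J≥1.1997
J = 0.5697 → climb

J = 0.5697, regime = climb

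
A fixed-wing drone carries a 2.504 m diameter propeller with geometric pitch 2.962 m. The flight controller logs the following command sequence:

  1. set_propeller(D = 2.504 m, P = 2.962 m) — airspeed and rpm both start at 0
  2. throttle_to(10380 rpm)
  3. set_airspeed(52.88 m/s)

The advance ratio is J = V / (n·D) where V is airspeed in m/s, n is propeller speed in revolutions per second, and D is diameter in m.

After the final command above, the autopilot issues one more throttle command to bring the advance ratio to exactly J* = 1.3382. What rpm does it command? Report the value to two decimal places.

rpm = 946.86

set_propeller: D = 2.504 m, P = 2.962 m (p = P/D = 1.182907); state ← (V=0, rpm=0)
throttle_to(10380): rpm ← 10380
set_airspeed(52.88): V ← 52.88 m/s
final state: V = 52.88 m/s, rpm = 10380 → n = rpm/60 = 173.000000 rev/s
target J* = 1.3382; solve J* = V/(n·D) for n: n = V/(J*·D) = 52.88/(1.3382 × 2.504) = 15.781057 rev/s
rpm = 60·n = 946.863437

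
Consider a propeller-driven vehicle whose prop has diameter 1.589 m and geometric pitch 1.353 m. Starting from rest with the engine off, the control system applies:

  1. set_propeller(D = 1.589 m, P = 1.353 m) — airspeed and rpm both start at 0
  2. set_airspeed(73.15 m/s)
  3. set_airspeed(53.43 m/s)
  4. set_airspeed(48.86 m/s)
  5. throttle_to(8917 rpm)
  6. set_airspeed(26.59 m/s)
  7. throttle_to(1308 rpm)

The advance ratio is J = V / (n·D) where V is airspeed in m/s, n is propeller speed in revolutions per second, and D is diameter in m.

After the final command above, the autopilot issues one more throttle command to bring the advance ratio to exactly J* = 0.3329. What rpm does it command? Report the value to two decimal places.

set_propeller: D = 1.589 m, P = 1.353 m (p = P/D = 0.851479); state ← (V=0, rpm=0)
set_airspeed(73.15): V ← 73.15 m/s
set_airspeed(53.43): V ← 53.43 m/s
set_airspeed(48.86): V ← 48.86 m/s
throttle_to(8917): rpm ← 8917
set_airspeed(26.59): V ← 26.59 m/s
throttle_to(1308): rpm ← 1308
final state: V = 26.59 m/s, rpm = 1308 → n = rpm/60 = 21.800000 rev/s
target J* = 0.3329; solve J* = V/(n·D) for n: n = V/(J*·D) = 26.59/(0.3329 × 1.589) = 50.266731 rev/s
rpm = 60·n = 3016.003876

rpm = 3016.00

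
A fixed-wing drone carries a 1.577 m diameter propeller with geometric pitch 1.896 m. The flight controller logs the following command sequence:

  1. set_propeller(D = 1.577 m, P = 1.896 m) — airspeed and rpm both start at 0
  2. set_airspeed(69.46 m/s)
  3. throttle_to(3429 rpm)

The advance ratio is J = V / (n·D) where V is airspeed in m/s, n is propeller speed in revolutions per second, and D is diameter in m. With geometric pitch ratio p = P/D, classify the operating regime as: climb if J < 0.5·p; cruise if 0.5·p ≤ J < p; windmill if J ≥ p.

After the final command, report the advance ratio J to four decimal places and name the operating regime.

set_propeller: D = 1.577 m, P = 1.896 m (p = P/D = 1.202283); state ← (V=0, rpm=0)
set_airspeed(69.46): V ← 69.46 m/s
throttle_to(3429): rpm ← 3429
final state: V = 69.46 m/s, rpm = 3429 → n = rpm/60 = 57.150000 rev/s
J = V / (n·D) = 69.46 / (57.150000 × 1.577) = 0.770703
regime bands: climb J<0.6011 | cruise [0.6011, 1.2023) | windmill J≥1.2023
J = 0.7707 → cruise

J = 0.7707, regime = cruise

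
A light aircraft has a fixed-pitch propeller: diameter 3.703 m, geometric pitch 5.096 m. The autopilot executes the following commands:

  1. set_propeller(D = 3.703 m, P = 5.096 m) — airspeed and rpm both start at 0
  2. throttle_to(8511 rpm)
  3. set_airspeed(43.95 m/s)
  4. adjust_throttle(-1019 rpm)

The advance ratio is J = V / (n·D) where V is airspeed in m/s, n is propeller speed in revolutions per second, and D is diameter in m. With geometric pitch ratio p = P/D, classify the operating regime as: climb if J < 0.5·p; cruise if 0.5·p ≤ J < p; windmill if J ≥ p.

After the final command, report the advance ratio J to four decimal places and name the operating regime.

J = 0.0951, regime = climb

set_propeller: D = 3.703 m, P = 5.096 m (p = P/D = 1.376181); state ← (V=0, rpm=0)
throttle_to(8511): rpm ← 8511
set_airspeed(43.95): V ← 43.95 m/s
adjust_throttle(-1019): rpm ← 8511 -1019 = 7492
final state: V = 43.95 m/s, rpm = 7492 → n = rpm/60 = 124.866667 rev/s
J = V / (n·D) = 43.95 / (124.866667 × 3.703) = 0.095051
regime bands: climb J<0.6881 | cruise [0.6881, 1.3762) | windmill J≥1.3762
J = 0.0951 → climb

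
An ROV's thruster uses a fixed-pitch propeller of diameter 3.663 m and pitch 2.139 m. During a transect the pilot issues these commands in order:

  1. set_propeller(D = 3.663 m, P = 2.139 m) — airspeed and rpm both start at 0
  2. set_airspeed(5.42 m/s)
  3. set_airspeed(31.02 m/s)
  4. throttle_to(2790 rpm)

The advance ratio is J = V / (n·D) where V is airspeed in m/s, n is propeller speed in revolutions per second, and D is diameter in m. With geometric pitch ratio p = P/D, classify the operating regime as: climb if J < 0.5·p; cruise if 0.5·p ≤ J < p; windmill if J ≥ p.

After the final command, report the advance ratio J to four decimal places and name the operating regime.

set_propeller: D = 3.663 m, P = 2.139 m (p = P/D = 0.583948); state ← (V=0, rpm=0)
set_airspeed(5.42): V ← 5.42 m/s
set_airspeed(31.02): V ← 31.02 m/s
throttle_to(2790): rpm ← 2790
final state: V = 31.02 m/s, rpm = 2790 → n = rpm/60 = 46.500000 rev/s
J = V / (n·D) = 31.02 / (46.500000 × 3.663) = 0.182118
regime bands: climb J<0.2920 | cruise [0.2920, 0.5839) | windmill J≥0.5839
J = 0.1821 → climb

J = 0.1821, regime = climb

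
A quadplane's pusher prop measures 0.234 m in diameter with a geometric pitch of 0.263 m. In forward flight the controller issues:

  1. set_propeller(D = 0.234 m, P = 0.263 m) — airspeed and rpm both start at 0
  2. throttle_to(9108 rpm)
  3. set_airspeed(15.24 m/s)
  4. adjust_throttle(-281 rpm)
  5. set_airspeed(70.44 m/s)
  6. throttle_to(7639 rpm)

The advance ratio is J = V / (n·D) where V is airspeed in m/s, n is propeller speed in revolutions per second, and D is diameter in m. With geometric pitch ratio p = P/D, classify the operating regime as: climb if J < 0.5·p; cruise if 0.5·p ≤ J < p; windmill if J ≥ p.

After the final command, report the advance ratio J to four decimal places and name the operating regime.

J = 2.3644, regime = windmill

set_propeller: D = 0.234 m, P = 0.263 m (p = P/D = 1.123932); state ← (V=0, rpm=0)
throttle_to(9108): rpm ← 9108
set_airspeed(15.24): V ← 15.24 m/s
adjust_throttle(-281): rpm ← 9108 -281 = 8827
set_airspeed(70.44): V ← 70.44 m/s
throttle_to(7639): rpm ← 7639
final state: V = 70.44 m/s, rpm = 7639 → n = rpm/60 = 127.316667 rev/s
J = V / (n·D) = 70.44 / (127.316667 × 0.234) = 2.364385
regime bands: climb J<0.5620 | cruise [0.5620, 1.1239) | windmill J≥1.1239
J = 2.3644 → windmill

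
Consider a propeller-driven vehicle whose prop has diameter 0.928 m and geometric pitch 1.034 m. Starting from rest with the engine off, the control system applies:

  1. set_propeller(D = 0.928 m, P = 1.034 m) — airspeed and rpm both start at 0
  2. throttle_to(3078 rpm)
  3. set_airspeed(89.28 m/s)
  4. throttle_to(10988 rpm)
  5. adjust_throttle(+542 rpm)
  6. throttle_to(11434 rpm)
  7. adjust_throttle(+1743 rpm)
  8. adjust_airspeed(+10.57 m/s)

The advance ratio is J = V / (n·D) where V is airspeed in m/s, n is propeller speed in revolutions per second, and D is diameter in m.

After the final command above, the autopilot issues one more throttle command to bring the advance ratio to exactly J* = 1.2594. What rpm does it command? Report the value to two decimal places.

set_propeller: D = 0.928 m, P = 1.034 m (p = P/D = 1.114224); state ← (V=0, rpm=0)
throttle_to(3078): rpm ← 3078
set_airspeed(89.28): V ← 89.28 m/s
throttle_to(10988): rpm ← 10988
adjust_throttle(+542): rpm ← 10988 +542 = 11530
throttle_to(11434): rpm ← 11434
adjust_throttle(+1743): rpm ← 11434 +1743 = 13177
adjust_airspeed(+10.57): V ← 89.28 +10.57 = 99.85 m/s
final state: V = 99.85 m/s, rpm = 13177 → n = rpm/60 = 219.616667 rev/s
target J* = 1.2594; solve J* = V/(n·D) for n: n = V/(J*·D) = 99.85/(1.2594 × 0.928) = 85.435114 rev/s
rpm = 60·n = 5126.106849

rpm = 5126.11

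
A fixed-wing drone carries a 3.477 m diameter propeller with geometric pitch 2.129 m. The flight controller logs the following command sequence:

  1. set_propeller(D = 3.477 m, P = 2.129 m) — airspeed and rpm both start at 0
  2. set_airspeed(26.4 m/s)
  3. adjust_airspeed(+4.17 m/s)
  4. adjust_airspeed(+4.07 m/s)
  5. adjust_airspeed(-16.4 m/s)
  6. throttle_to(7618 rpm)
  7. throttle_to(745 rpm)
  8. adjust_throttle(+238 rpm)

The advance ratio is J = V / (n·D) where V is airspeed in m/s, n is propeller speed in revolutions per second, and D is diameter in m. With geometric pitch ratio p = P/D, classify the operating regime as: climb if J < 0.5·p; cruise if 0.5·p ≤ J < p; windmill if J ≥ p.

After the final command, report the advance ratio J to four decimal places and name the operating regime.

set_propeller: D = 3.477 m, P = 2.129 m (p = P/D = 0.612309); state ← (V=0, rpm=0)
set_airspeed(26.4): V ← 26.4 m/s
adjust_airspeed(+4.17): V ← 26.4 +4.17 = 30.57 m/s
adjust_airspeed(+4.07): V ← 30.57 +4.07 = 34.64 m/s
adjust_airspeed(-16.4): V ← 34.64 -16.4 = 18.24 m/s
throttle_to(7618): rpm ← 7618
throttle_to(745): rpm ← 745
adjust_throttle(+238): rpm ← 745 +238 = 983
final state: V = 18.24 m/s, rpm = 983 → n = rpm/60 = 16.383333 rev/s
J = V / (n·D) = 18.24 / (16.383333 × 3.477) = 0.320197
regime bands: climb J<0.3062 | cruise [0.3062, 0.6123) | windmill J≥0.6123
J = 0.3202 → cruise

J = 0.3202, regime = cruise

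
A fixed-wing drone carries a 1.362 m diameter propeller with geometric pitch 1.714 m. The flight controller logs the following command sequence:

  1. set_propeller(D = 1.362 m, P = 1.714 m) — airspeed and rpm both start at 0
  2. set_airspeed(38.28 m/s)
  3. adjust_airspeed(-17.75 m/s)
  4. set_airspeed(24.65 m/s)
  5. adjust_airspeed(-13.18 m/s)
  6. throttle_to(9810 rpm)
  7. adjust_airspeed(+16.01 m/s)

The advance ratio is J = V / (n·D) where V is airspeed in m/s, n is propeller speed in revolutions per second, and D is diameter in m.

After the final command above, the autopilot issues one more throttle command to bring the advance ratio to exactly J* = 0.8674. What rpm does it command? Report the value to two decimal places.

rpm = 1395.63

set_propeller: D = 1.362 m, P = 1.714 m (p = P/D = 1.258443); state ← (V=0, rpm=0)
set_airspeed(38.28): V ← 38.28 m/s
adjust_airspeed(-17.75): V ← 38.28 -17.75 = 20.53 m/s
set_airspeed(24.65): V ← 24.65 m/s
adjust_airspeed(-13.18): V ← 24.65 -13.18 = 11.47 m/s
throttle_to(9810): rpm ← 9810
adjust_airspeed(+16.01): V ← 11.47 +16.01 = 27.48 m/s
final state: V = 27.48 m/s, rpm = 9810 → n = rpm/60 = 163.500000 rev/s
target J* = 0.8674; solve J* = V/(n·D) for n: n = V/(J*·D) = 27.48/(0.8674 × 1.362) = 23.260562 rev/s
rpm = 60·n = 1395.633718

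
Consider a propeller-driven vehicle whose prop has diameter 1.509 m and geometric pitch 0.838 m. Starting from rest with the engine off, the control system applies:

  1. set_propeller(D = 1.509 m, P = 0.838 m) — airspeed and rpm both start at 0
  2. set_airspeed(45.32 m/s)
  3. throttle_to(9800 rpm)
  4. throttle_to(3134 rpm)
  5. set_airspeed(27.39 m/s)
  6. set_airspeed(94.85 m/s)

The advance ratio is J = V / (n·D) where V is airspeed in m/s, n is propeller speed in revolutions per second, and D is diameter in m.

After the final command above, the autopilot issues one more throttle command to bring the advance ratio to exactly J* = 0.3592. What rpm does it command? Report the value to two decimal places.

set_propeller: D = 1.509 m, P = 0.838 m (p = P/D = 0.555335); state ← (V=0, rpm=0)
set_airspeed(45.32): V ← 45.32 m/s
throttle_to(9800): rpm ← 9800
throttle_to(3134): rpm ← 3134
set_airspeed(27.39): V ← 27.39 m/s
set_airspeed(94.85): V ← 94.85 m/s
final state: V = 94.85 m/s, rpm = 3134 → n = rpm/60 = 52.233333 rev/s
target J* = 0.3592; solve J* = V/(n·D) for n: n = V/(J*·D) = 94.85/(0.3592 × 1.509) = 174.989410 rev/s
rpm = 60·n = 10499.364614

rpm = 10499.36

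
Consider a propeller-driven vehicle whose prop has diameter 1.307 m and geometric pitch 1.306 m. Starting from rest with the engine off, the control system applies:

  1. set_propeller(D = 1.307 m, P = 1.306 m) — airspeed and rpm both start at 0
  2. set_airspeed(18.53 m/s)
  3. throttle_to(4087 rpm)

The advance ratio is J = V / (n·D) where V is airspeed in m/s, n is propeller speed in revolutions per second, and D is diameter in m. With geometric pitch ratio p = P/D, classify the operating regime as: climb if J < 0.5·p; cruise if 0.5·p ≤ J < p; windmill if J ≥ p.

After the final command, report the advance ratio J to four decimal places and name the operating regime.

J = 0.2081, regime = climb

set_propeller: D = 1.307 m, P = 1.306 m (p = P/D = 0.999235); state ← (V=0, rpm=0)
set_airspeed(18.53): V ← 18.53 m/s
throttle_to(4087): rpm ← 4087
final state: V = 18.53 m/s, rpm = 4087 → n = rpm/60 = 68.116667 rev/s
J = V / (n·D) = 18.53 / (68.116667 × 1.307) = 0.208136
regime bands: climb J<0.4996 | cruise [0.4996, 0.9992) | windmill J≥0.9992
J = 0.2081 → climb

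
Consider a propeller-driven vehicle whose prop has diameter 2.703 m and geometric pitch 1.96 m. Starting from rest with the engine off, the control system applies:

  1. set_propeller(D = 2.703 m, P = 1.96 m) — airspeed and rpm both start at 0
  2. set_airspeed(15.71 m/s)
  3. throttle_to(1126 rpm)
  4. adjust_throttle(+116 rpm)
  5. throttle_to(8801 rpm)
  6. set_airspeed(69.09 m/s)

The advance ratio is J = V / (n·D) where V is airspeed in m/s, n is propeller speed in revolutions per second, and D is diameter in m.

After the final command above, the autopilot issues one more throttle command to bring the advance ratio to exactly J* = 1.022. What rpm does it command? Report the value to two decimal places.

set_propeller: D = 2.703 m, P = 1.96 m (p = P/D = 0.725120); state ← (V=0, rpm=0)
set_airspeed(15.71): V ← 15.71 m/s
throttle_to(1126): rpm ← 1126
adjust_throttle(+116): rpm ← 1126 +116 = 1242
throttle_to(8801): rpm ← 8801
set_airspeed(69.09): V ← 69.09 m/s
final state: V = 69.09 m/s, rpm = 8801 → n = rpm/60 = 146.683333 rev/s
target J* = 1.022; solve J* = V/(n·D) for n: n = V/(J*·D) = 69.09/(1.022 × 2.703) = 25.010263 rev/s
rpm = 60·n = 1500.615754

rpm = 1500.62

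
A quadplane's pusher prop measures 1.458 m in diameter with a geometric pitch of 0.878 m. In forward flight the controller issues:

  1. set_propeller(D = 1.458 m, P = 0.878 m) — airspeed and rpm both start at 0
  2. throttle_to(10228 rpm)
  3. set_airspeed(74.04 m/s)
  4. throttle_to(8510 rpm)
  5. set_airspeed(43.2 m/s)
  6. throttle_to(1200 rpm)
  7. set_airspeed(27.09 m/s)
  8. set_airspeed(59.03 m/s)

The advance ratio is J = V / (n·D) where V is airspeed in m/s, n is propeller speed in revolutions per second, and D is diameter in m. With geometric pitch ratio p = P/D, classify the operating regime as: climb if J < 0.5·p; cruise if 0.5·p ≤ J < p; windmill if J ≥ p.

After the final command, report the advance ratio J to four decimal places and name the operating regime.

J = 2.0243, regime = windmill

set_propeller: D = 1.458 m, P = 0.878 m (p = P/D = 0.602195); state ← (V=0, rpm=0)
throttle_to(10228): rpm ← 10228
set_airspeed(74.04): V ← 74.04 m/s
throttle_to(8510): rpm ← 8510
set_airspeed(43.2): V ← 43.2 m/s
throttle_to(1200): rpm ← 1200
set_airspeed(27.09): V ← 27.09 m/s
set_airspeed(59.03): V ← 59.03 m/s
final state: V = 59.03 m/s, rpm = 1200 → n = rpm/60 = 20.000000 rev/s
J = V / (n·D) = 59.03 / (20.000000 × 1.458) = 2.024348
regime bands: climb J<0.3011 | cruise [0.3011, 0.6022) | windmill J≥0.6022
J = 2.0243 → windmill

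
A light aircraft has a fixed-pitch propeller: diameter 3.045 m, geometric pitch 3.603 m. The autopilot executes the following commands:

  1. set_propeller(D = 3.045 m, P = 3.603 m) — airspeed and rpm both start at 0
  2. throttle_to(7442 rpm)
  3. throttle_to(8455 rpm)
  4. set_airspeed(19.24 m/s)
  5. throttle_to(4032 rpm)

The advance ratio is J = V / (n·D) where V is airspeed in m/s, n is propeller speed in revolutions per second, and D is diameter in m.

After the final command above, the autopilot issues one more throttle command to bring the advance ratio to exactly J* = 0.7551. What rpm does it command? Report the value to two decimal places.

rpm = 502.07

set_propeller: D = 3.045 m, P = 3.603 m (p = P/D = 1.183251); state ← (V=0, rpm=0)
throttle_to(7442): rpm ← 7442
throttle_to(8455): rpm ← 8455
set_airspeed(19.24): V ← 19.24 m/s
throttle_to(4032): rpm ← 4032
final state: V = 19.24 m/s, rpm = 4032 → n = rpm/60 = 67.200000 rev/s
target J* = 0.7551; solve J* = V/(n·D) for n: n = V/(J*·D) = 19.24/(0.7551 × 3.045) = 8.367839 rev/s
rpm = 60·n = 502.070322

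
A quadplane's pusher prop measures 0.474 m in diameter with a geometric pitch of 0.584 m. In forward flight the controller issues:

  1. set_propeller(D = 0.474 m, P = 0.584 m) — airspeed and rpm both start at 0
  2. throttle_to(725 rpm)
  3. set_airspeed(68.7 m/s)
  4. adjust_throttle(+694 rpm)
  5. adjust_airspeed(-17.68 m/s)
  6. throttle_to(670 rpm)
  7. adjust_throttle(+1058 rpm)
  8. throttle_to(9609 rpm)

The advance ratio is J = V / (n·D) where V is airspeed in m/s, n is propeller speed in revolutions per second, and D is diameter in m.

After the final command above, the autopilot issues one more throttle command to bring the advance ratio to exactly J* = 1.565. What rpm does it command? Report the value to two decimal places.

set_propeller: D = 0.474 m, P = 0.584 m (p = P/D = 1.232068); state ← (V=0, rpm=0)
throttle_to(725): rpm ← 725
set_airspeed(68.7): V ← 68.7 m/s
adjust_throttle(+694): rpm ← 725 +694 = 1419
adjust_airspeed(-17.68): V ← 68.7 -17.68 = 51.02 m/s
throttle_to(670): rpm ← 670
adjust_throttle(+1058): rpm ← 670 +1058 = 1728
throttle_to(9609): rpm ← 9609
final state: V = 51.02 m/s, rpm = 9609 → n = rpm/60 = 160.150000 rev/s
target J* = 1.565; solve J* = V/(n·D) for n: n = V/(J*·D) = 51.02/(1.565 × 0.474) = 68.777719 rev/s
rpm = 60·n = 4126.663162

rpm = 4126.66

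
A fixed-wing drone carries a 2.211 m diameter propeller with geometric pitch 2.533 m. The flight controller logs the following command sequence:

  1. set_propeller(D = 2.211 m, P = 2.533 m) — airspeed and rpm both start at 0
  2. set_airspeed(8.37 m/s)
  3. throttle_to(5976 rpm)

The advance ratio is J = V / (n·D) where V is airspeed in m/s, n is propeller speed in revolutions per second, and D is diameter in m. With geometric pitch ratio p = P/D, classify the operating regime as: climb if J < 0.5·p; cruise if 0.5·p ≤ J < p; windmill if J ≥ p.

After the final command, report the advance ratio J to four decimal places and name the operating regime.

set_propeller: D = 2.211 m, P = 2.533 m (p = P/D = 1.145635); state ← (V=0, rpm=0)
set_airspeed(8.37): V ← 8.37 m/s
throttle_to(5976): rpm ← 5976
final state: V = 8.37 m/s, rpm = 5976 → n = rpm/60 = 99.600000 rev/s
J = V / (n·D) = 8.37 / (99.600000 × 2.211) = 0.038008
regime bands: climb J<0.5728 | cruise [0.5728, 1.1456) | windmill J≥1.1456
J = 0.0380 → climb

J = 0.0380, regime = climb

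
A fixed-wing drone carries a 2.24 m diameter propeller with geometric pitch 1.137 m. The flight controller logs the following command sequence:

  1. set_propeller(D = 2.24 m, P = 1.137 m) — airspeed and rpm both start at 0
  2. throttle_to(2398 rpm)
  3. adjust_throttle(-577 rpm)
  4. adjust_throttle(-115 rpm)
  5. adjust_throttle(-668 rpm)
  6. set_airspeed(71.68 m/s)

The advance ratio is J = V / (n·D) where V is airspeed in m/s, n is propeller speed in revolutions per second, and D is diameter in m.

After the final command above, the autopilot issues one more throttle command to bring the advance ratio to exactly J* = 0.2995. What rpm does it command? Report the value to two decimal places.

rpm = 6410.68

set_propeller: D = 2.24 m, P = 1.137 m (p = P/D = 0.507589); state ← (V=0, rpm=0)
throttle_to(2398): rpm ← 2398
adjust_throttle(-577): rpm ← 2398 -577 = 1821
adjust_throttle(-115): rpm ← 1821 -115 = 1706
adjust_throttle(-668): rpm ← 1706 -668 = 1038
set_airspeed(71.68): V ← 71.68 m/s
final state: V = 71.68 m/s, rpm = 1038 → n = rpm/60 = 17.300000 rev/s
target J* = 0.2995; solve J* = V/(n·D) for n: n = V/(J*·D) = 71.68/(0.2995 × 2.24) = 106.844741 rev/s
rpm = 60·n = 6410.684474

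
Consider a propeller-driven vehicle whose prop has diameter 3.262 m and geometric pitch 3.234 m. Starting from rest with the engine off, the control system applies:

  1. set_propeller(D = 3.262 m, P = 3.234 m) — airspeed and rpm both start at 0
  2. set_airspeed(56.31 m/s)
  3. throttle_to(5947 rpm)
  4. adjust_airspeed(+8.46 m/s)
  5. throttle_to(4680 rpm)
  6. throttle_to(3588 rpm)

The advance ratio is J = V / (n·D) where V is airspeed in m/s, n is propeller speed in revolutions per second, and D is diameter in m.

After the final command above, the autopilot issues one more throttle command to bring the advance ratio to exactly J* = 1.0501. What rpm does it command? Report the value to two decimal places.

rpm = 1134.52

set_propeller: D = 3.262 m, P = 3.234 m (p = P/D = 0.991416); state ← (V=0, rpm=0)
set_airspeed(56.31): V ← 56.31 m/s
throttle_to(5947): rpm ← 5947
adjust_airspeed(+8.46): V ← 56.31 +8.46 = 64.77 m/s
throttle_to(4680): rpm ← 4680
throttle_to(3588): rpm ← 3588
final state: V = 64.77 m/s, rpm = 3588 → n = rpm/60 = 59.800000 rev/s
target J* = 1.0501; solve J* = V/(n·D) for n: n = V/(J*·D) = 64.77/(1.0501 × 3.262) = 18.908596 rev/s
rpm = 60·n = 1134.515757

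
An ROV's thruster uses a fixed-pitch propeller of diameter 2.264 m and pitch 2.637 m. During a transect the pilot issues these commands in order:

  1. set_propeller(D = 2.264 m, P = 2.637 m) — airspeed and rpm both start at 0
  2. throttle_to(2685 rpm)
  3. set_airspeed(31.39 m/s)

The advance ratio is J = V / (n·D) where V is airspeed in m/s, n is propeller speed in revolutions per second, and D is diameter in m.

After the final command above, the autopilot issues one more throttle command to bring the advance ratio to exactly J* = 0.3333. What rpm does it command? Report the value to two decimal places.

set_propeller: D = 2.264 m, P = 2.637 m (p = P/D = 1.164753); state ← (V=0, rpm=0)
throttle_to(2685): rpm ← 2685
set_airspeed(31.39): V ← 31.39 m/s
final state: V = 31.39 m/s, rpm = 2685 → n = rpm/60 = 44.750000 rev/s
target J* = 0.3333; solve J* = V/(n·D) for n: n = V/(J*·D) = 31.39/(0.3333 × 2.264) = 41.598683 rev/s
rpm = 60·n = 2495.920970

rpm = 2495.92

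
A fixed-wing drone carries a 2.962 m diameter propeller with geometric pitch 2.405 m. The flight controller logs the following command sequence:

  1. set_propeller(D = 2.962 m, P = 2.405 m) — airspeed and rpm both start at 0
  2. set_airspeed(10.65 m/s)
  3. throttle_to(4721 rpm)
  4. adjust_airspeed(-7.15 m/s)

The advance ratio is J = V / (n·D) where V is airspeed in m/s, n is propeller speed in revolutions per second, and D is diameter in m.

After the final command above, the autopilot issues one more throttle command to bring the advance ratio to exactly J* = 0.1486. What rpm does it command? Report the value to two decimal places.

rpm = 477.11

set_propeller: D = 2.962 m, P = 2.405 m (p = P/D = 0.811951); state ← (V=0, rpm=0)
set_airspeed(10.65): V ← 10.65 m/s
throttle_to(4721): rpm ← 4721
adjust_airspeed(-7.15): V ← 10.65 -7.15 = 3.5 m/s
final state: V = 3.5 m/s, rpm = 4721 → n = rpm/60 = 78.683333 rev/s
target J* = 0.1486; solve J* = V/(n·D) for n: n = V/(J*·D) = 3.5/(0.1486 × 2.962) = 7.951777 rev/s
rpm = 60·n = 477.106607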